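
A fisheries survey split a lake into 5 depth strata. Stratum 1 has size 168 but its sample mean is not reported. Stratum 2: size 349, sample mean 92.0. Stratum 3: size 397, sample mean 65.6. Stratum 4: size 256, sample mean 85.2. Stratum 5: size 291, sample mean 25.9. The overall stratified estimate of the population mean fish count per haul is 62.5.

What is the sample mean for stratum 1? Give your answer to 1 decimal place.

22.7

Σ Nₕx̄ₕ = N·μ, so 168·x̄_1 = 1461·62.5 − (349·92.0 + 397·65.6 + 256·85.2 + 291·25.9).
= 91312.5 − 87499.3 = 3813.2.
x̄_1 = 3813.2 / 168 = 22.698... → 22.7.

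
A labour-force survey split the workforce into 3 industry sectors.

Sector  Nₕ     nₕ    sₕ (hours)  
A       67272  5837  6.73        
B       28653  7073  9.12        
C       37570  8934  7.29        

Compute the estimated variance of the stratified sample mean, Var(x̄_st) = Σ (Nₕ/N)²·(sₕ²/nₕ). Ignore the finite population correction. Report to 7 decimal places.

0.0029834

N = 133495; Wₕ = Nₕ/N.
sector A: (67272/133495)²·6.73²/5837 = 0.0019705121
sector B: (28653/133495)²·9.12²/7073 = 0.0005417466
sector C: (37570/133495)²·7.29²/8934 = 0.0004711525
Sum = 0.0029834113 → 0.0029834.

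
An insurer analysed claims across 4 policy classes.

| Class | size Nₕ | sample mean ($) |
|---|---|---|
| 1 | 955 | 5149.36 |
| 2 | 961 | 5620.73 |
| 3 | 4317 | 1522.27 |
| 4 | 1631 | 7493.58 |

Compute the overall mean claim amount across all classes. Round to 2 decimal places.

N = 955 + 961 + 4317 + 1631 = 7864.
The stratified mean weights each stratum mean by its population share Nₕ/N.
Σ Nₕx̄ₕ = 955·5149.36 + 961·5620.73 + 4317·1522.27 + 1631·7493.58 = 4917638.8 + 5401521.53 + 6571639.59 + 12222028.98 = 29112828.9.
Divide by N: 29112828.9 / 7864 = 3702.0383... → 3702.04.

3702.04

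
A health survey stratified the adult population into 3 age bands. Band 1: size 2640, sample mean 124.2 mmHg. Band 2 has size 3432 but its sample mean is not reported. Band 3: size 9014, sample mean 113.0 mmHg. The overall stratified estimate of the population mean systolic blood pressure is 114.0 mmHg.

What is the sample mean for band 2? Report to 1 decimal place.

108.8

Σ Nₕx̄ₕ = N·μ, so 3432·x̄_2 = 15086·114.0 − (2640·124.2 + 9014·113.0).
= 1719804 − 1346470 = 373334.
x̄_2 = 373334 / 3432 = 108.780... → 108.8.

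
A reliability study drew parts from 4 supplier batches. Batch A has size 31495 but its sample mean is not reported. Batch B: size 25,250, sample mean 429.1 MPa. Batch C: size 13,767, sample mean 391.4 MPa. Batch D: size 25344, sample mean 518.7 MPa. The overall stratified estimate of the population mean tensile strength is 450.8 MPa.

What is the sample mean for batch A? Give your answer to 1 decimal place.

439.5

Σ Nₕx̄ₕ = N·μ, so 31495·x̄_A = 95856·450.8 − (25250·429.1 + 13767·391.4 + 25344·518.7).
= 43211884.8 − 29369111.6 = 13842773.2.
x̄_A = 13842773.2 / 31495 = 439.523... → 439.5.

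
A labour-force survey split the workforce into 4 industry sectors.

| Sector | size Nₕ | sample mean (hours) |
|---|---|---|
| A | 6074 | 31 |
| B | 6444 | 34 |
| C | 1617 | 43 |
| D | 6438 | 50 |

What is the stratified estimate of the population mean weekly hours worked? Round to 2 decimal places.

38.83

N = 6074 + 6444 + 1617 + 6438 = 20573.
Overall mean = Σ (Nₕ/N)·x̄ₕ — weight by population share, not a simple average.
Σ Nₕx̄ₕ = 6074·31 + 6444·34 + 1617·43 + 6438·50 = 188294 + 219096 + 69531 + 321900 = 798821.
Divide by N: 798821 / 20573 = 38.8286... → 38.83.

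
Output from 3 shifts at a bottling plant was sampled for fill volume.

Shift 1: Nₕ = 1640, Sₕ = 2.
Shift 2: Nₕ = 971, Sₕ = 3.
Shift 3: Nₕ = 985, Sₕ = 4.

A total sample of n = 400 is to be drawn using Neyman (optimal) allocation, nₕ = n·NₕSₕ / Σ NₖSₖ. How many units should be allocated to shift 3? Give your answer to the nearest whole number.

156

1: NₕSₕ = 1640·2 = 3280
2: NₕSₕ = 971·3 = 2913
3: NₕSₕ = 985·4 = 3940
Σ NₕSₕ = 10133.
n_3 = 400·3940/10133 = 155.531... → 156.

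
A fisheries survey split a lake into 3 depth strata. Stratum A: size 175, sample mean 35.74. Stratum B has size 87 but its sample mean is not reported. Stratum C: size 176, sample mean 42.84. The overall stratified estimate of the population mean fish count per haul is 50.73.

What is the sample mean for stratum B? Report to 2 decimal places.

96.84

N = 175 + 87 + 176 = 438.
Overall total = μ·N = 50.73·438 = 22219.74.
Subtract the known strata: 175·35.74 + 176·42.84 = 13794.34.
Remaining total for stratum B: 22219.74 − 13794.34 = 8425.4.
Divide by its size: 8425.4 / 87 = 96.8437... → 96.84.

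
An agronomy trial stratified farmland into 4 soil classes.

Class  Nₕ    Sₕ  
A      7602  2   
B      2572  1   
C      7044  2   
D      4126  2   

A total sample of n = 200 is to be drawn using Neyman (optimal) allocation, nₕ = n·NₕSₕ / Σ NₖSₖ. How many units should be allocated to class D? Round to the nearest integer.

41

Σ NₕSₕ = 7602·2 + 2572·1 + 7044·2 + 4126·2 = 40116.
Share for D: 8252/40116 = 0.20570.
n_D = 200 × 0.20570 = 41.141... → 41.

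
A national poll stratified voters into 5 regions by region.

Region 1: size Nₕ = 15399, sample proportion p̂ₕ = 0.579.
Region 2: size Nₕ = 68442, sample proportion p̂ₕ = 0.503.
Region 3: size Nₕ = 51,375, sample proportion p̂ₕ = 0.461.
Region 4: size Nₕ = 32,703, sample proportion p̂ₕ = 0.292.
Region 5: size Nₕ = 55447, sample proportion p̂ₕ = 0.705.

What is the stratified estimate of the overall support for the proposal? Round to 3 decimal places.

Wₕ = Nₕ/N with N = 223366: 0.0689, 0.3064, 0.2300, 0.1464, 0.2482.
p̂_st = 0.0689·0.579 + 0.3064·0.503 + 0.2300·0.461 + 0.1464·0.292 + 0.2482·0.705 ≈ 0.51783... → 0.518.

0.518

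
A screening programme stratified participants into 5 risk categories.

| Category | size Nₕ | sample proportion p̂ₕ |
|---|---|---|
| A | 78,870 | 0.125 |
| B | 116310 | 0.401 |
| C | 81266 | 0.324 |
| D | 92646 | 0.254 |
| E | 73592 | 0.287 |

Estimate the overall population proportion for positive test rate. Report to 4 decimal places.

Wₕ = Nₕ/N with N = 442684: 0.1782, 0.2627, 0.1836, 0.2093, 0.1662.
p̂_st = 0.1782·0.125 + 0.2627·0.401 + 0.1836·0.324 + 0.2093·0.254 + 0.1662·0.287 ≈ 0.287976... → 0.2880.

0.2880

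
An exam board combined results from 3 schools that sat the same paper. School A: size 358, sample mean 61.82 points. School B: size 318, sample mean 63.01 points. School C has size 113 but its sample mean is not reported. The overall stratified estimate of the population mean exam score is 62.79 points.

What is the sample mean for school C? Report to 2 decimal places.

65.24

Σ Nₕx̄ₕ = N·μ, so 113·x̄_C = 789·62.79 − (358·61.82 + 318·63.01).
= 49541.31 − 42168.74 = 7372.57.
x̄_C = 7372.57 / 113 = 65.2440... → 65.24.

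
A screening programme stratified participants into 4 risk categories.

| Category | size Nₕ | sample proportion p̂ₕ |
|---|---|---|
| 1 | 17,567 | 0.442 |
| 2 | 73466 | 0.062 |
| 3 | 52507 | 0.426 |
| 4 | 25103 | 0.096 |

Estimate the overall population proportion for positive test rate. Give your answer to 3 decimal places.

N = 17567 + 73466 + 52507 + 25103 = 168643.
Overall proportion = Σ (Nₕ/N)·p̂ₕ.
Σ Nₕp̂ₕ = 7764.614 + 4554.892 + 22367.982 + 2409.888 = 37097.376.
37097.376 / 168643 = 0.21998... → 0.220.

0.220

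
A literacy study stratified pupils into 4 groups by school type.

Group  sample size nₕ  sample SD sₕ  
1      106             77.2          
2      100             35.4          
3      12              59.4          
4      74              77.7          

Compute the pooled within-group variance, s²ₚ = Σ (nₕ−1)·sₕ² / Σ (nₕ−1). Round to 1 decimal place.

4268.7

1: (106−1)·77.2² = 105·5959.84 = 625783.2
2: (100−1)·35.4² = 99·1253.16 = 124062.84
3: (12−1)·59.4² = 11·3528.36 = 38811.96
4: (74−1)·77.7² = 73·6037.29 = 440722.17
Numerator = 1229380.17; denominator = Σ(nₕ−1) = 288.
s²ₚ = 1229380.17/288 = 4268.681... → 4268.7.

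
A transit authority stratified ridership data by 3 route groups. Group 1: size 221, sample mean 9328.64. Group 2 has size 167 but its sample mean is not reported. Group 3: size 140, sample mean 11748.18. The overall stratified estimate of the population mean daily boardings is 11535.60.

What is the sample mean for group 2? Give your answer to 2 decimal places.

Σ Nₕx̄ₕ = N·μ, so 167·x̄_2 = 528·11535.60 − (221·9328.64 + 140·11748.18).
= 6090796.8 − 3706374.64 = 2384422.16.
x̄_2 = 2384422.16 / 167 = 14277.9770... → 14277.98.

14277.98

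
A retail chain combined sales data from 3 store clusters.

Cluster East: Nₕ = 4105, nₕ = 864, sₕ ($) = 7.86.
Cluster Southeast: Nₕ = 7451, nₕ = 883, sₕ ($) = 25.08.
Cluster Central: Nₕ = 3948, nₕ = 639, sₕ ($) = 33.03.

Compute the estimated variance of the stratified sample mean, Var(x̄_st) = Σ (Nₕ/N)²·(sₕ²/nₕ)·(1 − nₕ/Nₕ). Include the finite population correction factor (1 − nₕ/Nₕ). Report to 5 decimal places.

0.24178

N = 15504; Wₕ = Nₕ/N.
cluster East: (4105/15504)²·7.86²/864·(1 − 864/4105) = 0.00395764
cluster Southeast: (7451/15504)²·25.08²/883·(1 − 883/7451) = 0.14502890
cluster Central: (3948/15504)²·33.03²/639·(1 − 639/3948) = 0.09279032
Sum = 0.24177686 → 0.24178.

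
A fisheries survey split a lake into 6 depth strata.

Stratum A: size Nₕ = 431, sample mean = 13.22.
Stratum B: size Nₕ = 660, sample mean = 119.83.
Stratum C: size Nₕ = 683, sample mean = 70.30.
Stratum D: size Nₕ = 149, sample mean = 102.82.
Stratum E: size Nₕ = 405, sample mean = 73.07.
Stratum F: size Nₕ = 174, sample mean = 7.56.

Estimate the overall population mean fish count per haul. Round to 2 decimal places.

N = 431 + 660 + 683 + 149 + 405 + 174 = 2502.
Weight each subgroup mean by Nₕ/N and sum.
Σ Nₕx̄ₕ = 431·13.22 + 660·119.83 + 683·70.30 + 149·102.82 + 405·73.07 + 174·7.56 = 5697.82 + 79087.8 + 48014.9 + 15320.18 + 29593.35 + 1315.44 = 179029.49.
Divide by N: 179029.49 / 2502 = 71.5546... → 71.55.

71.55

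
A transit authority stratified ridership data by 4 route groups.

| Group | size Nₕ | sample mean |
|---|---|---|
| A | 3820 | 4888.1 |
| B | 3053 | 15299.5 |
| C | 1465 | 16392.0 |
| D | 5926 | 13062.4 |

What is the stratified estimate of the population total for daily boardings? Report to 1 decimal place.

166803977.9

Population total = Σ Nₕ·x̄ₕ (each stratum's size times its mean).
3820·4888.1 + 3053·15299.5 + 1465·16392.0 + 5926·13062.4 = 18672542 + 46709373.5 + 24014280 + 77407782.4 = 166803977.9.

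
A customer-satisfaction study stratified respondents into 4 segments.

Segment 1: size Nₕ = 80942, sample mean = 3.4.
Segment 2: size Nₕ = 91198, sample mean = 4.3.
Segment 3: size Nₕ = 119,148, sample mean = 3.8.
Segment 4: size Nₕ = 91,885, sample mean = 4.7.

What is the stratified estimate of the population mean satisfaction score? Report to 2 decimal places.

N = 383173; weights Wₕ = Nₕ/N = (0.2112, 0.2380, 0.3110, 0.2398).
x̄_st = Σ Wₕ·x̄ₕ = 0.2112·3.4 + 0.2380·4.3 + 0.3110·3.8 + 0.2398·4.7 ≈ 4.0503...
→ 4.05.

4.05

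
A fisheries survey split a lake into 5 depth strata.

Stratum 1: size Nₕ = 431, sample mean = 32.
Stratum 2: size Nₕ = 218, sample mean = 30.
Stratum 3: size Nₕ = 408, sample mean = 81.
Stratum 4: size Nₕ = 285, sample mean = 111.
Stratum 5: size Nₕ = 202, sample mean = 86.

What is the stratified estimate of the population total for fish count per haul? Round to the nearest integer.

102387

Estimate total by summing Nₕ·x̄ₕ over strata.
431·32 + 218·30 + 408·81 + 285·111 + 202·86 = 13792 + 6540 + 33048 + 31635 + 17372 = 102387.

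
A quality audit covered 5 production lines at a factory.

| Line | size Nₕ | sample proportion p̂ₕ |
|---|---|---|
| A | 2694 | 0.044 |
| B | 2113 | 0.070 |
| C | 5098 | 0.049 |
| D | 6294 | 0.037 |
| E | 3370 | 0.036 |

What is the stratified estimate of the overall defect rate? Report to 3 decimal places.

0.044

N = 2694 + 2113 + 5098 + 6294 + 3370 = 19569.
Overall proportion = Σ (Nₕ/N)·p̂ₕ.
Σ Nₕp̂ₕ = 118.536 + 147.91 + 249.802 + 232.878 + 121.32 = 870.446.
870.446 / 19569 = 0.04448... → 0.044.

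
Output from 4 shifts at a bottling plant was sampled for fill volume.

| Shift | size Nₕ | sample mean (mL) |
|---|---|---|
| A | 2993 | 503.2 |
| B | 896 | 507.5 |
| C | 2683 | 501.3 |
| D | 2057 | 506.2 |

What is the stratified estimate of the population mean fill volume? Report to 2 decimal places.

503.77

N = 2993 + 896 + 2683 + 2057 = 8629.
The stratified mean weights each stratum mean by its population share Nₕ/N.
Σ Nₕx̄ₕ = 2993·503.2 + 896·507.5 + 2683·501.3 + 2057·506.2 = 1506077.6 + 454720 + 1344987.9 + 1041253.4 = 4347038.9.
Divide by N: 4347038.9 / 8629 = 503.7709... → 503.77.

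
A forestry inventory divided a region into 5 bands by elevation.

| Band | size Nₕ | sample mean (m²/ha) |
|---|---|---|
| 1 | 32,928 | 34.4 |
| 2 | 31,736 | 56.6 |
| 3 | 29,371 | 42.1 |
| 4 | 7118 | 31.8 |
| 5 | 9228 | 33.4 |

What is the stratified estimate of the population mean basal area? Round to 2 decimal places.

x̄_st = (Σ Nₕx̄ₕ) / (Σ Nₕ) = (32928·34.4 + 31736·56.6 + 29371·42.1 + 7118·31.8 + 9228·33.4) / 110381
= 4700067.5 / 110381 = 42.5804... → 42.58.

42.58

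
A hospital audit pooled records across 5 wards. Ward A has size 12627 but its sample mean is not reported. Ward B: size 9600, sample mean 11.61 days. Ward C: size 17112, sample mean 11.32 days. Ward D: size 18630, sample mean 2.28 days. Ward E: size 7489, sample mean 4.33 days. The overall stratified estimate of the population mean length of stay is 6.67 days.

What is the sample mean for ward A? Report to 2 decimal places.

N = 12627 + 9600 + 17112 + 18630 + 7489 = 65458.
Overall total = μ·N = 6.67·65458 = 436604.86.
Subtract the known strata: 9600·11.61 + 17112·11.32 + 18630·2.28 + 7489·4.33 = 380067.61.
Remaining total for ward A: 436604.86 − 380067.61 = 56537.25.
Divide by its size: 56537.25 / 12627 = 4.4775... → 4.48.

4.48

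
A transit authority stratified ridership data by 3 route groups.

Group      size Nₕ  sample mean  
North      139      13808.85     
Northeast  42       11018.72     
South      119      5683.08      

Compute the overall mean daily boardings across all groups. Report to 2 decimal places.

N = 300; weights Wₕ = Nₕ/N = (0.4633, 0.1400, 0.3967).
x̄_st = Σ Wₕ·x̄ₕ = 0.4633·13808.85 + 0.1400·11018.72 + 0.3967·5683.08 ≈ 10195.0097
→ 10195.01.

10195.01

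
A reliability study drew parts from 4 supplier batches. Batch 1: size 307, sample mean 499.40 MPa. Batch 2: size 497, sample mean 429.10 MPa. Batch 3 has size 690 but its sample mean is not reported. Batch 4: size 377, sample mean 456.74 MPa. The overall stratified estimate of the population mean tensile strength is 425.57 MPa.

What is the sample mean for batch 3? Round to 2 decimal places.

373.15

N = 307 + 497 + 690 + 377 = 1871.
Overall total = μ·N = 425.57·1871 = 796241.47.
Subtract the known strata: 307·499.40 + 497·429.10 + 377·456.74 = 538769.48.
Remaining total for batch 3: 796241.47 − 538769.48 = 257471.99.
Divide by its size: 257471.99 / 690 = 373.1478... → 373.15.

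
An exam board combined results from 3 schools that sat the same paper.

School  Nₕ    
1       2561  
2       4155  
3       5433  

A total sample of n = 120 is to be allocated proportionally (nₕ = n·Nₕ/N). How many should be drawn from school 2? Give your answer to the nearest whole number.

41

Share of school 2 = 4155/12149 = 0.34200.
Allocate 120 × 0.34200 = 41.040... → 41.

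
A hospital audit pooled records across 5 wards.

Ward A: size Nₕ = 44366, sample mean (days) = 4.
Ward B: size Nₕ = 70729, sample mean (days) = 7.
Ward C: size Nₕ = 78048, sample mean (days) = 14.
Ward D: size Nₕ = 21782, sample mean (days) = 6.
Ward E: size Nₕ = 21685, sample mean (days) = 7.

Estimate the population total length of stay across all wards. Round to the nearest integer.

2047726

A: 44366·4 = 177464
B: 70729·7 = 495103
C: 78048·14 = 1092672
D: 21782·6 = 130692
E: 21685·7 = 151795
τ̂ = Σ Nₕx̄ₕ = 2047726.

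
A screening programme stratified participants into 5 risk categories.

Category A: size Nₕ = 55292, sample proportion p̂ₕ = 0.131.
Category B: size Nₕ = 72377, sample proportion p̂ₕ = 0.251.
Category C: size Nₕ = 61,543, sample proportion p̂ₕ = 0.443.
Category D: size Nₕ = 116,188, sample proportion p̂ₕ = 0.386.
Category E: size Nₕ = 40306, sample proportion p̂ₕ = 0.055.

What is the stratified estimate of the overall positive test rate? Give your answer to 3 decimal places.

Wₕ = Nₕ/N with N = 345706: 0.1599, 0.2094, 0.1780, 0.3361, 0.1166.
p̂_st = 0.1599·0.131 + 0.2094·0.251 + 0.1780·0.443 + 0.3361·0.386 + 0.1166·0.055 ≈ 0.28851... → 0.289.

0.289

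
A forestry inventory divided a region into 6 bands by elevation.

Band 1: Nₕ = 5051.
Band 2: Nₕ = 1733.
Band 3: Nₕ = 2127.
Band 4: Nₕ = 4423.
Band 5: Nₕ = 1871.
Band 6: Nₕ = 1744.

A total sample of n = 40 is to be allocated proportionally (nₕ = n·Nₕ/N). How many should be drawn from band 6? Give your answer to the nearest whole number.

4

N = 5051 + 1733 + 2127 + 4423 + 1871 + 1744 = 16949.
n_6 = 40·1744/16949 = 4.116... → 4.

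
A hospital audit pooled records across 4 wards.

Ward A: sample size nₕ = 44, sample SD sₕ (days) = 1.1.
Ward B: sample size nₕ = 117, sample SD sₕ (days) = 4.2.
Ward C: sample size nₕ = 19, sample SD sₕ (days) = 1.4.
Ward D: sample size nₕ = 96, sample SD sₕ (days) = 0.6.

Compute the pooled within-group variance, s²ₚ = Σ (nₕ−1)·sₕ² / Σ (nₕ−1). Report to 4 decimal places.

A: (44−1)·1.1² = 43·1.21 = 52.03
B: (117−1)·4.2² = 116·17.64 = 2046.24
C: (19−1)·1.4² = 18·1.96 = 35.28
D: (96−1)·0.6² = 95·0.36 = 34.2
Numerator = 2167.75; denominator = Σ(nₕ−1) = 272.
s²ₚ = 2167.75/272 = 7.969669... → 7.9697.

7.9697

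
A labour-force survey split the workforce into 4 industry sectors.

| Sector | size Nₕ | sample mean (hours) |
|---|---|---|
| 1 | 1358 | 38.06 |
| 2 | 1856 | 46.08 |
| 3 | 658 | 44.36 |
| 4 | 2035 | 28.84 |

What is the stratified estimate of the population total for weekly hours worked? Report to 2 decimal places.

1: 1358·38.06 = 51685.48
2: 1856·46.08 = 85524.48
3: 658·44.36 = 29188.88
4: 2035·28.84 = 58689.4
τ̂ = Σ Nₕx̄ₕ = 225088.24.

225088.24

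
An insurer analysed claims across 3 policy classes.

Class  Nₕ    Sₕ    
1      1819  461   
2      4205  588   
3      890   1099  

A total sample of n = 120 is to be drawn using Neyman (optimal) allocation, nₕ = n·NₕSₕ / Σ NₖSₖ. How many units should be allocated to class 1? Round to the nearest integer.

1: NₕSₕ = 1819·461 = 838559
2: NₕSₕ = 4205·588 = 2472540
3: NₕSₕ = 890·1099 = 978110
Σ NₕSₕ = 4289209.
n_1 = 120·838559/4289209 = 23.461... → 23.

23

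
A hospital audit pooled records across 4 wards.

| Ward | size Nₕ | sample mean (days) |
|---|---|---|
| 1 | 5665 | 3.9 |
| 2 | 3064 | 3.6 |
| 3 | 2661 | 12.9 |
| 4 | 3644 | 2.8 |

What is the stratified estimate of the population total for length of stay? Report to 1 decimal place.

Population total = Σ Nₕ·x̄ₕ (each stratum's size times its mean).
5665·3.9 + 3064·3.6 + 2661·12.9 + 3644·2.8 = 22093.5 + 11030.4 + 34326.9 + 10203.2 = 77654.0.

77654.0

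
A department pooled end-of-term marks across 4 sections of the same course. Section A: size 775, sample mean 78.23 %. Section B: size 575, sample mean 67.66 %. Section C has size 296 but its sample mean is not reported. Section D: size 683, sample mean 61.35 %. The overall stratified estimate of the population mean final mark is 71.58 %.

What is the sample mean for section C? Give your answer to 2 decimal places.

N = 775 + 575 + 296 + 683 = 2329.
Overall total = μ·N = 71.58·2329 = 166709.82.
Subtract the known strata: 775·78.23 + 575·67.66 + 683·61.35 = 141434.8.
Remaining total for section C: 166709.82 − 141434.8 = 25275.02.
Divide by its size: 25275.02 / 296 = 85.3886... → 85.39.

85.39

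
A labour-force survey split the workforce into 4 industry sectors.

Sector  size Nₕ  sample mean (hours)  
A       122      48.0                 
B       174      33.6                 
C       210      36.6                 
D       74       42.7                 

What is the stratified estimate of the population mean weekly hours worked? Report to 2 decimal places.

x̄_st = (Σ Nₕx̄ₕ) / (Σ Nₕ) = (122·48.0 + 174·33.6 + 210·36.6 + 74·42.7) / 580
= 22548.2 / 580 = 38.8762... → 38.88.

38.88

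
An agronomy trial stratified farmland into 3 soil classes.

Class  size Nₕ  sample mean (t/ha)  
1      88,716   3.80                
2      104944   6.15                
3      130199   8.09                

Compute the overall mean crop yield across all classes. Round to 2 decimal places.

6.29

N = 323859; weights Wₕ = Nₕ/N = (0.2739, 0.3240, 0.4020).
x̄_st = Σ Wₕ·x̄ₕ = 0.2739·3.80 + 0.3240·6.15 + 0.4020·8.09 ≈ 6.2862...
→ 6.29.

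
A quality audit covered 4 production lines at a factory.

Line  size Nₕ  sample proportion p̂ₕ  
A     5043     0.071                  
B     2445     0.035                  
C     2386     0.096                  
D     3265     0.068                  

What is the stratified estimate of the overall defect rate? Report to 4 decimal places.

Wₕ = Nₕ/N with N = 13139: 0.3838, 0.1861, 0.1816, 0.2485.
p̂_st = 0.3838·0.071 + 0.1861·0.035 + 0.1816·0.096 + 0.2485·0.068 ≈ 0.068095... → 0.0681.

0.0681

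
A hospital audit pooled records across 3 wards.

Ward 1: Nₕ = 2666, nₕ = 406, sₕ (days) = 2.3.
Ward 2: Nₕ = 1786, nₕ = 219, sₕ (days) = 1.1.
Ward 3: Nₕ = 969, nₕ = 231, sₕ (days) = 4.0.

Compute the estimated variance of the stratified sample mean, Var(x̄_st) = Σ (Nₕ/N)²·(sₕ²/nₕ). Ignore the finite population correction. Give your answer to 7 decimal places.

N = 5421. Term for each stratum: Wₕ²sₕ²/nₕ.
Var(x̄_st) = 0.0031513099 + 0.0005997156 + 0.0022130781 = 0.0059641036 → 0.0059641.

0.0059641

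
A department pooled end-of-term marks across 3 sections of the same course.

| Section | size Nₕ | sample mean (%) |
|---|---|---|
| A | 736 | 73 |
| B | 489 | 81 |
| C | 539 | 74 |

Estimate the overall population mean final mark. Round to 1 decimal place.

75.5

N = 736 + 489 + 539 = 1764.
Weight each subgroup mean by Nₕ/N and sum.
Σ Nₕx̄ₕ = 736·73 + 489·81 + 539·74 = 53728 + 39609 + 39886 = 133223.
Divide by N: 133223 / 1764 = 75.523... → 75.5.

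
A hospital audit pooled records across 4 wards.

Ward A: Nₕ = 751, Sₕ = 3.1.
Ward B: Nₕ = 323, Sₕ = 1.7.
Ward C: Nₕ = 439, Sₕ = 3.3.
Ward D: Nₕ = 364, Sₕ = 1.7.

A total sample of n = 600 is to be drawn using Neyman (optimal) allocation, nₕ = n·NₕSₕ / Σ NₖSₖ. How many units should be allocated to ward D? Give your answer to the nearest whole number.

A: NₕSₕ = 751·3.1 = 2328.1
B: NₕSₕ = 323·1.7 = 549.1
C: NₕSₕ = 439·3.3 = 1448.7
D: NₕSₕ = 364·1.7 = 618.8
Σ NₕSₕ = 4944.7.
n_D = 600·618.8/4944.7 = 75.086... → 75.

75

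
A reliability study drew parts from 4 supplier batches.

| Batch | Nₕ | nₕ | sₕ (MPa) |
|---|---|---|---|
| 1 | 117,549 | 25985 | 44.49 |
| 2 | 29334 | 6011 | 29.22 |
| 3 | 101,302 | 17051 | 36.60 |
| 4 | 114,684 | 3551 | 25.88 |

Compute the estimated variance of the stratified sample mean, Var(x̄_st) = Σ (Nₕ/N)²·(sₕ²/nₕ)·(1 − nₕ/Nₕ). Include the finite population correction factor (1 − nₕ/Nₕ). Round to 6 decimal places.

0.030314

N = 362869; Wₕ = Nₕ/N.
batch 1: (117549/362869)²·44.49²/25985·(1 − 25985/117549) = 0.006226530
batch 2: (29334/362869)²·29.22²/6011·(1 − 6011/29334) = 0.000738023
batch 3: (101302/362869)²·36.60²/17051·(1 − 17051/101302) = 0.005092202
batch 4: (114684/362869)²·25.88²/3551·(1 − 3551/114684) = 0.018256773
Sum = 0.030313527 → 0.030314.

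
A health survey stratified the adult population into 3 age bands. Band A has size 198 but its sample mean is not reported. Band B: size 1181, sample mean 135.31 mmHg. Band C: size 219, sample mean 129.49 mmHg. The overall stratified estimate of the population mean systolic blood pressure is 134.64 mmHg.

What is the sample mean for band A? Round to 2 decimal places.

136.34

Σ Nₕx̄ₕ = N·μ, so 198·x̄_A = 1598·134.64 − (1181·135.31 + 219·129.49).
= 215154.72 − 188159.42 = 26995.3.
x̄_A = 26995.3 / 198 = 136.3399... → 136.34.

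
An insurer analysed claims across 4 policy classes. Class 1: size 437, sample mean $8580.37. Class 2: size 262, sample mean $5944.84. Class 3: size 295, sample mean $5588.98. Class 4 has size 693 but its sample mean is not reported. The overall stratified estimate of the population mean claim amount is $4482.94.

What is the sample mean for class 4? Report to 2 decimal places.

Σ Nₕx̄ₕ = N·μ, so 693·x̄_4 = 1687·4482.94 − (437·8580.37 + 262·5944.84 + 295·5588.98).
= 7562719.78 − 6955918.87 = 606800.91.
x̄_4 = 606800.91 / 693 = 875.6146... → 875.61.

875.61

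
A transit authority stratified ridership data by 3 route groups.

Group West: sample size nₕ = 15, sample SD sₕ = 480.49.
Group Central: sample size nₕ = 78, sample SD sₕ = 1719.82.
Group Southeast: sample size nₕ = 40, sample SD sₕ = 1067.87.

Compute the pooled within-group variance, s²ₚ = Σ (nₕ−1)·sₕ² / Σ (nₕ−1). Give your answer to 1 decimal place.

2118883.2

Degrees of freedom: 14 + 77 + 39 = 130.
Σ(nₕ−1)sₕ² = 14·230870.6401 + 77·2957780.8324 + 39·1140346.3369 = 275454820.1953.
s²ₚ = 275454820.1953 / 130 = 2118883.232... → 2118883.2.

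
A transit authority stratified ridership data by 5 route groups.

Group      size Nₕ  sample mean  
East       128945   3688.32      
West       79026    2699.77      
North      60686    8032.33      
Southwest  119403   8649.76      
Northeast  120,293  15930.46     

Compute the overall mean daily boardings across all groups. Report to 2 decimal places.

8115.47

N = 508353; weights Wₕ = Nₕ/N = (0.2537, 0.1555, 0.1194, 0.2349, 0.2366).
x̄_st = Σ Wₕ·x̄ₕ = 0.2537·3688.32 + 0.1555·2699.77 + 0.1194·8032.33 + 0.2349·8649.76 + 0.2366·15930.46 ≈ 8115.4681...
→ 8115.47.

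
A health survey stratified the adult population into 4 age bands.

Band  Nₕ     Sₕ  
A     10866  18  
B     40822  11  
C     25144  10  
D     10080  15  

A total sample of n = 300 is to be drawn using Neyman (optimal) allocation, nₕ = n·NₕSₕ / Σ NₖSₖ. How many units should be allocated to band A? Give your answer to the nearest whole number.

56

A: NₕSₕ = 10866·18 = 195588
B: NₕSₕ = 40822·11 = 449042
C: NₕSₕ = 25144·10 = 251440
D: NₕSₕ = 10080·15 = 151200
Σ NₕSₕ = 1047270.
n_A = 300·195588/1047270 = 56.028... → 56.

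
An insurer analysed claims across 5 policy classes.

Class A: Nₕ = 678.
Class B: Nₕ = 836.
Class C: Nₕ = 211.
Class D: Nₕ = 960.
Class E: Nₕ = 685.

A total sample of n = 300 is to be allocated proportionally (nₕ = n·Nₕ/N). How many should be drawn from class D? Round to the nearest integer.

85

Share of class D = 960/3370 = 0.28487.
Allocate 300 × 0.28487 = 85.460... → 85.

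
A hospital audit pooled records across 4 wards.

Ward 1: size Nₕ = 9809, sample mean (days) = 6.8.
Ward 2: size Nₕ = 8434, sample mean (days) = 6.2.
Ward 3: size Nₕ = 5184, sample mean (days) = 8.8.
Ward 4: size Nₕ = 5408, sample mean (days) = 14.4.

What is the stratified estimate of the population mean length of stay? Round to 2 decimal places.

N = 28835; weights Wₕ = Nₕ/N = (0.3402, 0.2925, 0.1798, 0.1875).
x̄_st = Σ Wₕ·x̄ₕ = 0.3402·6.8 + 0.2925·6.2 + 0.1798·8.8 + 0.1875·14.4 ≈ 8.4094...
→ 8.41.

8.41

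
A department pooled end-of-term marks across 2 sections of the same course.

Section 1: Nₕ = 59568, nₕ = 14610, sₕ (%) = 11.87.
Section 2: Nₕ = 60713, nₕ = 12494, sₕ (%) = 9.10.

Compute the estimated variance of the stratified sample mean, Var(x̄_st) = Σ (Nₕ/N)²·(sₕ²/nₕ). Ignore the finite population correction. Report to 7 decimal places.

0.0040540

N = 120281; Wₕ = Nₕ/N.
section 1: (59568/120281)²·11.87²/14610 = 0.0023652835
section 2: (60713/120281)²·9.10²/12494 = 0.0016886926
Sum = 0.0040539761 → 0.0040540.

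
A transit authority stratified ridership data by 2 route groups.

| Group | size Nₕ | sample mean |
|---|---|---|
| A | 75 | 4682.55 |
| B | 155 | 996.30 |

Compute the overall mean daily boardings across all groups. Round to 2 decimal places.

2198.34

N = 230; weights Wₕ = Nₕ/N = (0.3261, 0.6739).
x̄_st = Σ Wₕ·x̄ₕ = 0.3261·4682.55 + 0.6739·996.30 ≈ 2198.3380...
→ 2198.34.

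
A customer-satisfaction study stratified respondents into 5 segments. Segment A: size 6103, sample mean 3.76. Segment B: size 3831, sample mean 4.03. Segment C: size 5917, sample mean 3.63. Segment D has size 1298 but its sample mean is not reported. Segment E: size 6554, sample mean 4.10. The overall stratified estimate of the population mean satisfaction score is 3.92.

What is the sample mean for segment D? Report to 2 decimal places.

4.76

Σ Nₕx̄ₕ = N·μ, so 1298·x̄_D = 23703·3.92 − (6103·3.76 + 3831·4.03 + 5917·3.63 + 6554·4.10).
= 92915.76 − 86736.32 = 6179.44.
x̄_D = 6179.44 / 1298 = 4.7607... → 4.76.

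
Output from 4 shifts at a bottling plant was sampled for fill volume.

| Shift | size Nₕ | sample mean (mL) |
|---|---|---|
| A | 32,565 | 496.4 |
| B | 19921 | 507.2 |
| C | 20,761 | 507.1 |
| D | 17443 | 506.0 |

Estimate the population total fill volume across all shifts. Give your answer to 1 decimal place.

45623258.3

A: 32565·496.4 = 16165266
B: 19921·507.2 = 10103931.2
C: 20761·507.1 = 10527903.1
D: 17443·506.0 = 8826158
τ̂ = Σ Nₕx̄ₕ = 45623258.3.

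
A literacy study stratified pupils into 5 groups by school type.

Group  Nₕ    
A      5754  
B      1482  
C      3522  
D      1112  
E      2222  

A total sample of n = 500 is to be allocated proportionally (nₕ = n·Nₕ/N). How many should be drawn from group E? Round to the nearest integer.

79

N = 5754 + 1482 + 3522 + 1112 + 2222 = 14092.
n_E = 500·2222/14092 = 78.839... → 79.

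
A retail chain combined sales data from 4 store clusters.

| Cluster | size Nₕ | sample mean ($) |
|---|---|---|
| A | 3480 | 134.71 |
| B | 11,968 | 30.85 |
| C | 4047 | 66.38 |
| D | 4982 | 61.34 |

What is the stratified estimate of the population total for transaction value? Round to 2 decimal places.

A: 3480·134.71 = 468790.8
B: 11968·30.85 = 369212.8
C: 4047·66.38 = 268639.86
D: 4982·61.34 = 305595.88
τ̂ = Σ Nₕx̄ₕ = 1412239.34.

1412239.34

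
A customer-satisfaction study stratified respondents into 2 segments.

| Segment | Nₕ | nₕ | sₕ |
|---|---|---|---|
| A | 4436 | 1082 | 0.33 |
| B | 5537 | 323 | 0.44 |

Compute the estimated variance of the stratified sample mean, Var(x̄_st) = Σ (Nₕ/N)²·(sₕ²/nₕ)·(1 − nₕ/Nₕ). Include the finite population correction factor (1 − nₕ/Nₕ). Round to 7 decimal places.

0.0001890

N = 9973; Wₕ = Nₕ/N.
segment A: (4436/9973)²·0.33²/1082·(1 − 1082/4436) = 0.0000150558
segment B: (5537/9973)²·0.44²/323·(1 − 323/5537) = 0.0001739790
Sum = 0.0001890348 → 0.0001890.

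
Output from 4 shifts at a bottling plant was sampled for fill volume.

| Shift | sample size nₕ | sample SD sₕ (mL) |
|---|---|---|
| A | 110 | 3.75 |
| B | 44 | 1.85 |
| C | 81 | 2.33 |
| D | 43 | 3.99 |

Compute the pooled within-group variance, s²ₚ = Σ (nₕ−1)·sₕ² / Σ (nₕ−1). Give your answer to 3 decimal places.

Degrees of freedom: 109 + 43 + 80 + 42 = 274.
Σ(nₕ−1)sₕ² = 109·14.0625 + 43·3.4225 + 80·5.4289 + 42·15.9201 = 2782.9362.
s²ₚ = 2782.9362 / 274 = 10.15670... → 10.157.

10.157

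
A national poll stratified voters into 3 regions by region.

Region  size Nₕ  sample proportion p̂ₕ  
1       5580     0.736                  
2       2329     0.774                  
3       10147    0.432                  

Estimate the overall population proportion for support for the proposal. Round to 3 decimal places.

0.570

N = 5580 + 2329 + 10147 = 18056.
Overall proportion = Σ (Nₕ/N)·p̂ₕ.
Σ Nₕp̂ₕ = 4106.88 + 1802.646 + 4383.504 = 10293.03.
10293.03 / 18056 = 0.57006... → 0.570.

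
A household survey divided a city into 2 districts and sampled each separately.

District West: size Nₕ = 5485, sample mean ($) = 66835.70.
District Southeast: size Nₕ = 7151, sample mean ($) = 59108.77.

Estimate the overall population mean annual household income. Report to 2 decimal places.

62462.85

x̄_st = (Σ Nₕx̄ₕ) / (Σ Nₕ) = (5485·66835.70 + 7151·59108.77) / 12636
= 789280628.77 / 12636 = 62462.8544... → 62462.85.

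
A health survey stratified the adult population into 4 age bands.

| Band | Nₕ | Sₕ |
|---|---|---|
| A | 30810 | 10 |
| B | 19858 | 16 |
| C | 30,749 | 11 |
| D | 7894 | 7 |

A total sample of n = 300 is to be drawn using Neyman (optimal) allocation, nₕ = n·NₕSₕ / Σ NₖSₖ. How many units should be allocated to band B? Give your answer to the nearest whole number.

94

A: NₕSₕ = 30810·10 = 308100
B: NₕSₕ = 19858·16 = 317728
C: NₕSₕ = 30749·11 = 338239
D: NₕSₕ = 7894·7 = 55258
Σ NₕSₕ = 1019325.
n_B = 300·317728/1019325 = 93.511... → 94.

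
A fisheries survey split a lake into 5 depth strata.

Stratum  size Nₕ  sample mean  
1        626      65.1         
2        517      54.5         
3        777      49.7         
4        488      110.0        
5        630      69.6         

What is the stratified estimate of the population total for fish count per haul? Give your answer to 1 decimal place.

205074.0

1: 626·65.1 = 40752.6
2: 517·54.5 = 28176.5
3: 777·49.7 = 38616.9
4: 488·110.0 = 53680
5: 630·69.6 = 43848
τ̂ = Σ Nₕx̄ₕ = 205074.0.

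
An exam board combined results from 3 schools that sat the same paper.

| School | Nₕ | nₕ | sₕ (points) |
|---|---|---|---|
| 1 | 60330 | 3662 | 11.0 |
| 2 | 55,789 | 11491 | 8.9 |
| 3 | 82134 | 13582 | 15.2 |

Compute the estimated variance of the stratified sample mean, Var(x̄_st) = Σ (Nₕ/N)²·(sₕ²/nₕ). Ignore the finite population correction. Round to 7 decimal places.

N = 198253; Wₕ = Nₕ/N.
school 1: (60330/198253)²·11.0²/3662 = 0.0030598078
school 2: (55789/198253)²·8.9²/11491 = 0.0005458582
school 3: (82134/198253)²·15.2²/13582 = 0.0029196437
Sum = 0.0065253097 → 0.0065253.

0.0065253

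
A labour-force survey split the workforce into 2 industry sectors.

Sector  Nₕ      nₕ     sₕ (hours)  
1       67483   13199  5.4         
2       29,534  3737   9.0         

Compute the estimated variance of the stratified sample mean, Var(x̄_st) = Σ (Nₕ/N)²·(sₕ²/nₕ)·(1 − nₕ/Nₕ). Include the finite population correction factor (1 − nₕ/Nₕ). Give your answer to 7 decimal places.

N = 97017. Term for each stratum: Wₕ²sₕ²/nₕ·(1−nₕ/Nₕ).
Var(x̄_st) = 0.0008598388 + 0.0017545175 = 0.0026143563 → 0.0026144.

0.0026144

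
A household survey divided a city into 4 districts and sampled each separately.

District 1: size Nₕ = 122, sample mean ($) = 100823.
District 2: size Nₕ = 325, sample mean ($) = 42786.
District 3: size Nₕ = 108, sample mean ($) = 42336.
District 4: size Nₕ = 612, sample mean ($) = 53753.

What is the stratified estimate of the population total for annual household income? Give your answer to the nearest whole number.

Estimate total by summing Nₕ·x̄ₕ over strata.
122·100823 + 325·42786 + 108·42336 + 612·53753 = 12300406 + 13905450 + 4572288 + 32896836 = 63674980.

63674980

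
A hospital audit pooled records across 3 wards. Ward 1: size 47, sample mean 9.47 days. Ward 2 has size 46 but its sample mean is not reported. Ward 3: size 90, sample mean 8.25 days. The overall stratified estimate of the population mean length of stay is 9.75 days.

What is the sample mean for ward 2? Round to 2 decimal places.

Σ Nₕx̄ₕ = N·μ, so 46·x̄_2 = 183·9.75 − (47·9.47 + 90·8.25).
= 1784.25 − 1187.59 = 596.66.
x̄_2 = 596.66 / 46 = 12.9709... → 12.97.

12.97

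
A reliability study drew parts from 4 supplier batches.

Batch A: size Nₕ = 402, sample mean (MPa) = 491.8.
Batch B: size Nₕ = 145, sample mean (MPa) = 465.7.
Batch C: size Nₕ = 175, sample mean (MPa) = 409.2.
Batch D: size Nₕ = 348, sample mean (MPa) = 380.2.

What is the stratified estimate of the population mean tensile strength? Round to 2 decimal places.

N = 1070; weights Wₕ = Nₕ/N = (0.3757, 0.1355, 0.1636, 0.3252).
x̄_st = Σ Wₕ·x̄ₕ = 0.3757·491.8 + 0.1355·465.7 + 0.1636·409.2 + 0.3252·380.2 ≈ 438.4577...
→ 438.46.

438.46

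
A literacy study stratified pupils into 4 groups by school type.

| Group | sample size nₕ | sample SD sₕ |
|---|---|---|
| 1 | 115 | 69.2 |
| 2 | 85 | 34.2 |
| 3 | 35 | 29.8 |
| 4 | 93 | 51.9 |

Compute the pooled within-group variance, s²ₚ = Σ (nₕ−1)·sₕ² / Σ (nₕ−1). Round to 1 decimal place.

1: (115−1)·69.2² = 114·4788.64 = 545904.96
2: (85−1)·34.2² = 84·1169.64 = 98249.76
3: (35−1)·29.8² = 34·888.04 = 30193.36
4: (93−1)·51.9² = 92·2693.61 = 247812.12
Numerator = 922160.2; denominator = Σ(nₕ−1) = 324.
s²ₚ = 922160.2/324 = 2846.173... → 2846.2.

2846.2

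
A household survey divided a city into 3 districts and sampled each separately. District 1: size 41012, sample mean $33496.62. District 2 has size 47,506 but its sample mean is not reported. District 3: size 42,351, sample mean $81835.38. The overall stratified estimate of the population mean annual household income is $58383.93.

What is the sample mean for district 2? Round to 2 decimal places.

N = 41012 + 47506 + 42351 = 130869.
Overall total = μ·N = 58383.93·130869 = 7640646535.17.
Subtract the known strata: 41012·33496.62 + 42351·81835.38 = 4839573557.82.
Remaining total for district 2: 7640646535.17 − 4839573557.82 = 2801072977.35.
Divide by its size: 2801072977.35 / 47506 = 58962.5095... → 58962.51.

58962.51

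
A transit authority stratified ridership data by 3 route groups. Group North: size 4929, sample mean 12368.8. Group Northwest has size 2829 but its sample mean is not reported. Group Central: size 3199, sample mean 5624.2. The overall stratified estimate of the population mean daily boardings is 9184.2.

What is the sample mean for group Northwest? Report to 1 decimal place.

7661.2

N = 4929 + 2829 + 3199 = 10957.
Overall total = μ·N = 9184.2·10957 = 100631279.4.
Subtract the known strata: 4929·12368.8 + 3199·5624.2 = 78957631.
Remaining total for group Northwest: 100631279.4 − 78957631 = 21673648.4.
Divide by its size: 21673648.4 / 2829 = 7661.240... → 7661.2.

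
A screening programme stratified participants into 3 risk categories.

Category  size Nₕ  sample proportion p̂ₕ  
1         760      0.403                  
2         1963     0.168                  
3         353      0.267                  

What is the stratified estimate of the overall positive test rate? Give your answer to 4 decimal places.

0.2374

Wₕ = Nₕ/N with N = 3076: 0.2471, 0.6382, 0.1148.
p̂_st = 0.2471·0.403 + 0.6382·0.168 + 0.1148·0.267 ≈ 0.237424... → 0.2374.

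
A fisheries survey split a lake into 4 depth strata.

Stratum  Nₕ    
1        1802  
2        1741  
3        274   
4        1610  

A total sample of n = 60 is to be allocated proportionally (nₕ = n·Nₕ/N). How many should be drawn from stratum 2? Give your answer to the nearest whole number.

Share of stratum 2 = 1741/5427 = 0.32080.
Allocate 60 × 0.32080 = 19.248... → 19.

19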